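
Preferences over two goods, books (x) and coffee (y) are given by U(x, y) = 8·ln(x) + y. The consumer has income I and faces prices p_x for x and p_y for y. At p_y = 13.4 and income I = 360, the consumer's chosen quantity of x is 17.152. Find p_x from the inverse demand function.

p_x = 6.25

Set MRS = p_x/p_y: (8/x)/1 = p_x/p_y.
So x*(p_x,p_y) = 8·p_y/p_x, independent of income; and y* = (I − 8·p_y)/p_y.
Set x* = 17.152 in the demand function and solve for p_x: p_x = 6.25.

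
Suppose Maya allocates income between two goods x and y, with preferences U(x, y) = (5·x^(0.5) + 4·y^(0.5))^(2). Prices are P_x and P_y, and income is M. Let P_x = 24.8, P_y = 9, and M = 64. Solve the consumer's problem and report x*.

x* = 0.9338

With the ratio pinned down, the budget gives x* = M/(P_x + P_y·(y/x)) and y* = (y/x)·x*.
Numerically y/x = 4.859575, so x* = 64/(24.8 + 9·4.859575) = 0.9338.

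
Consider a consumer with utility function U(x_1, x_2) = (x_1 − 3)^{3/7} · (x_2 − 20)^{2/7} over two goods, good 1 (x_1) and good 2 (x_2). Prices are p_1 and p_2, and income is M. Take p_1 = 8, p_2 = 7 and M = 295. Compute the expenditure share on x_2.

MRS = (3/2)·(x_2−20)/(x_1−3). Tangency with p_1/p_2 gives x_2−20 = (2/3)·(p_1/p_2)·(x_1−3).
Substituting into the budget: x_1* = 3 + 0.6·(M − 3·p_1 − 20·p_2)/p_1, and x_2* = 20 + 0.4·(…)/p_2.
Discretionary income = 295 − 3·8 − 20·7 = 131; x_1* = 3 + 0.6·131/8 = 12.825; x_2* = 20 + 0.4·131/7 = 27.4857.
Expenditure on x_2: 7·27.4857 = 192.4; share = 0.6522.

share on x_2 = 0.6522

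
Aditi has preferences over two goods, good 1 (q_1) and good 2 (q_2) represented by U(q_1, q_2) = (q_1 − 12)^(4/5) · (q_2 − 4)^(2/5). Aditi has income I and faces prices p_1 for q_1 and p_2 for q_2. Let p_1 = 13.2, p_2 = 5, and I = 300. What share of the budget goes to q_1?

Let q_1' = q_1−12, q_2' = q_2−4. MRS = 2·q_2'/q_1' = p_1/p_2.
Substituting into the budget: q_1* = 12 + 2/3·(I − 12·p_1 − 4·p_2)/p_1, and q_2* = 4 + 1/3·(…)/p_2.
Discretionary income = 300 − 12·13.2 − 4·5 = 121.6; q_1* = 12 + 2/3·121.6/13.2 = 18.1414; q_2* = 4 + 1/3·121.6/5 = 12.1067.
Expenditure on q_1: 13.2·18.1414 = 239.4667; share = 0.7982.

share on q_1 = 0.7982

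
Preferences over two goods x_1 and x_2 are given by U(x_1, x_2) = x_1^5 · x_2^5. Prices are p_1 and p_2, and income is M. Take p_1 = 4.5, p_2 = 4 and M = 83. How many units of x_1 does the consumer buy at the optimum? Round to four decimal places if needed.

x_1* = 9.2222

The MRS is x_2/x_1. Set MRS = p_1/p_2.
So 5·p_2·x_2 = 5·p_1·x_1; combined with the budget, a share 0.5 of income goes to x_1.
Demand: x_1*(p_1,p_2,M) = 0.5·M/p_1 and x_2* = 0.5·M/p_2.
At p_1=4.5, p_2=4, M=83: x_1* = 0.5·83/4.5 = 9.2222.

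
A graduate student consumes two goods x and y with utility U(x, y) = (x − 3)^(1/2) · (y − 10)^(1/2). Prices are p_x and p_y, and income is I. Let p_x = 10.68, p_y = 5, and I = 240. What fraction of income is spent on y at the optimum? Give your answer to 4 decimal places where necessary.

share on y = 0.5374

After buying the subsistence bundle (3, 10), a share 0.5 of the remaining income goes to x: x* = 3 + 0.5·(I − 3p_x − 10p_y)/p_x.
Discretionary income = 240 − 3·10.68 − 10·5 = 157.96; x* = 3 + 0.5·157.96/10.68 = 10.3951; y* = 10 + 0.5·157.96/5 = 25.796.
Expenditure on y: 5·25.796 = 128.98; share = 0.5374.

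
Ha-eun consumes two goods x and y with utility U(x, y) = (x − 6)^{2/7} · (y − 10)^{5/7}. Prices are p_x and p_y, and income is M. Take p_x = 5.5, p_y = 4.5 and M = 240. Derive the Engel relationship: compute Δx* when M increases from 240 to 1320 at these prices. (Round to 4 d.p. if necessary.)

After buying the subsistence bundle (6, 10), a share 2/7 of the remaining income goes to x: x* = 6 + 2/7·(M − 6p_x − 10p_y)/p_x.
Discretionary income = 240 − 6·5.5 − 10·4.5 = 162; x* = 6 + 2/7·162/5.5 = 14.4156.
At M' = 1320: x* = 70.5195. Change: 70.5195 − 14.4156 = 56.1039.

Δx* = 56.1039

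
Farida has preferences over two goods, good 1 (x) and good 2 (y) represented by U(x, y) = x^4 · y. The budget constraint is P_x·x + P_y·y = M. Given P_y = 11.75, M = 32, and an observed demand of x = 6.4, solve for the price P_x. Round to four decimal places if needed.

P_x = 4

Tangency: MRS = 4·y/x = P_x/P_y.
So 4·P_y·y = P_x·x; combined with the budget, a share 0.8 of income goes to x.
Demand: x*(P_x,P_y,M) = 0.8·M/P_x and y* = 0.2·M/P_y.
Set x* = 6.4 in the demand function and solve for P_x: P_x = 4.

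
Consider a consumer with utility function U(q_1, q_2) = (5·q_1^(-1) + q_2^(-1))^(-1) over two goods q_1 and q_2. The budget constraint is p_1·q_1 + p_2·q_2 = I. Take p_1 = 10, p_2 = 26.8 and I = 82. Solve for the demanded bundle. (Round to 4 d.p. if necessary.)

q_1* = 4.7341, q_2* = 1.2933

MU_q_1 ∝ 5·q_1^(-2), MU_q_2 ∝ q_2^(-2), so MRS = 5·(q_2/q_1)^(2) = p_1/p_2.
Solve for the ratio: q_2/q_1 = [(1/5)·p_1/p_2]^(0.5).
With the ratio pinned down, the budget gives q_1* = I/(p_1 + p_2·(q_2/q_1)) and q_2* = (q_2/q_1)·q_1*.
Numerically q_2/q_1 = 0.273179, so q_1* = 82/(10 + 26.8·0.273179) = 4.7341 and q_2* = 0.273179·4.7341 = 1.2933.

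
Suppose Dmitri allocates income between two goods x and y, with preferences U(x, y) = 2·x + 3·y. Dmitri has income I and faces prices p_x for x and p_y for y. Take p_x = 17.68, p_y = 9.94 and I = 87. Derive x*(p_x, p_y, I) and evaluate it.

x* = 0

Linear utility — the consumer picks whichever good has higher MU/price: 2/17.68 = 0.1131 vs 3/9.94 = 0.3018.
y gives more utility per dollar, so spend all income on y: y* = I/p_y, x* = 0.
Numerically: x* = 0, y* = 8.7525.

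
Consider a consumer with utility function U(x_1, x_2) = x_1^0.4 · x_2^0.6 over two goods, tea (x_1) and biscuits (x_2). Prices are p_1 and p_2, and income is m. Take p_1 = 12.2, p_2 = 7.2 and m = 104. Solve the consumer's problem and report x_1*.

At p_1=12.2, p_2=7.2, m=104: x_1* = 0.4·104/12.2 = 3.4098.

x_1* = 3.4098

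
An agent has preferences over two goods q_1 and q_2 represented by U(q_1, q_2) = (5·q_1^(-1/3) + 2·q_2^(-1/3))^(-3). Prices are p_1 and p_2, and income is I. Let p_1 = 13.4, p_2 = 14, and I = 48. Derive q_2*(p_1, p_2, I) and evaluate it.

MRS = MU_q_1/MU_q_2 = (5/2)·(q_2/q_1)^(4/3). Set equal to p_1/p_2.
Solve for the ratio: q_2/q_1 = [(2/5)·p_1/p_2]^(0.75).
With the ratio pinned down, the budget gives q_1* = I/(p_1 + p_2·(q_2/q_1)) and q_2* = (q_2/q_1)·q_1*.
Numerically q_2/q_1 = 0.486718, so q_1* = 48/(13.4 + 14·0.486718) = 2.3746 and q_2* = 0.486718·2.3746 = 1.1558.

q_2* = 1.1558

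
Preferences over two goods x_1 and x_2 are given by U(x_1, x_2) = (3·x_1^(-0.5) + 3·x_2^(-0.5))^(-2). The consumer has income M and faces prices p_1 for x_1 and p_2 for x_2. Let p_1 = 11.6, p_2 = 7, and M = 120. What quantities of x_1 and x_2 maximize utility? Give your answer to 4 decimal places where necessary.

Substitute x_2 = (x_2/x_1)·x_1 into the budget: x_1* = M/(p_1 + p_2·(x_2/x_1)).
Numerically x_2/x_1 = 1.400361, so x_1* = 120/(11.6 + 7·1.400361) = 5.6068 and x_2* = 1.400361·5.6068 = 7.8516.

x_1* = 5.6068, x_2* = 7.8516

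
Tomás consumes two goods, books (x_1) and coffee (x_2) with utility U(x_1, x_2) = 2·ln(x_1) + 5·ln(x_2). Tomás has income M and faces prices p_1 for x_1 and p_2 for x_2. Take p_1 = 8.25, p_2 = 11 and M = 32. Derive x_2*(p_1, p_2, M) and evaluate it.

x_2* = 2.0779

Demand: x_1*(p_1,p_2,M) = 2/7·M/p_1 and x_2* = 5/7·M/p_2.
At p_1=8.25, p_2=11, M=32: x_2* = 5/7·32/11 = 2.0779.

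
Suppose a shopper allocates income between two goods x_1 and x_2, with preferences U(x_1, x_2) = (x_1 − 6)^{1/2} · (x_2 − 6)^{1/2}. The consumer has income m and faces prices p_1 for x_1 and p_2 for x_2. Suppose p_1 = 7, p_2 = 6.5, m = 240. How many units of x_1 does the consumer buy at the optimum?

x_1* = 17.3571

After buying the subsistence bundle (6, 6), a share 0.5 of the remaining income goes to x_1: x_1* = 6 + 0.5·(m − 6p_1 − 6p_2)/p_1.
Discretionary income = 240 − 6·7 − 6·6.5 = 159; x_1* = 6 + 0.5·159/7 = 17.3571.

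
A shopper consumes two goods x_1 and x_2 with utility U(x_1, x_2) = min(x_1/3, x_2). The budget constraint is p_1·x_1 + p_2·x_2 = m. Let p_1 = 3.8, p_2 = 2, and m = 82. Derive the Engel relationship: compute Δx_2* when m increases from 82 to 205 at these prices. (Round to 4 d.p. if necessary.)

Δx_2* = 9.1791

With perfect complements, no substitution: consume in ratio x_1:x_2 = 3:1.
Budget: p_1·x_1 + p_2·(1/3)·x_1 = m, so (3·p_1 + p_2)·x_1 = 3·m.
Demand: x_1*(p_1,p_2,m) = 3·m/(3·p_1 + p_2), x_2* = m/(3·p_1 + p_2).
Here 3·3.8 + 2 = 13.4, giving x_2* = 6.1194.
At m' = 205: x_2* = 15.2985. Change: 15.2985 − 6.1194 = 9.1791.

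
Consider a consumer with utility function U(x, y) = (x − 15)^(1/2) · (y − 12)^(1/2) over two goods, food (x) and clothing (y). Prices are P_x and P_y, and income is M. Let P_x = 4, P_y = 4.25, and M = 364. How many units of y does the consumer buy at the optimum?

This is Cobb-Douglas in (x−15, y−12): tangency gives 0.5·P_y·(y−12) = 0.5·P_x·(x−15).
After buying the subsistence bundle (15, 12), a share 0.5 of the remaining income goes to x: x* = 15 + 0.5·(M − 15P_x − 12P_y)/P_x.
Discretionary income = 364 − 15·4 − 12·4.25 = 253; y* = 12 + 0.5·253/4.25 = 41.7647.

y* = 41.7647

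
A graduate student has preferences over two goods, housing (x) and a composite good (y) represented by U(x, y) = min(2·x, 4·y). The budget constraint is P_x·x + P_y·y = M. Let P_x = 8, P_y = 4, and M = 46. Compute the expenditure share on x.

share on x = 0.8

Leontief preferences: the optimum is at the kink where x/4 = y/2, i.e. y = (1/2)·x.
Budget: P_x·x + P_y·(1/2)·x = M, so (4·P_x + 2·P_y)·x = 4·M.
Demand: x*(P_x,P_y,M) = 4·M/(4·P_x + 2·P_y), y* = 2·M/(4·P_x + 2·P_y).
Here 4·8 + 2·4 = 40, giving x* = 4.6 and y* = 2.3.
Expenditure on x: 8·4.6 = 36.8; share = 0.8.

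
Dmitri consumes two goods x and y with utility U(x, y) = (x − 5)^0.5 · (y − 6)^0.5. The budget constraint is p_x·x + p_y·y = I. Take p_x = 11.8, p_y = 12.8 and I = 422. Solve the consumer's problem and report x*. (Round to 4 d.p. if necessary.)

x* = 17.1271

MRS = (y−6)/(x−5). Tangency with p_x/p_y gives y−6 = (p_x/p_y)·(x−5).
After buying the subsistence bundle (5, 6), a share 0.5 of the remaining income goes to x: x* = 5 + 0.5·(I − 5p_x − 6p_y)/p_x.
Discretionary income = 422 − 5·11.8 − 6·12.8 = 286.2; x* = 5 + 0.5·286.2/11.8 = 17.1271.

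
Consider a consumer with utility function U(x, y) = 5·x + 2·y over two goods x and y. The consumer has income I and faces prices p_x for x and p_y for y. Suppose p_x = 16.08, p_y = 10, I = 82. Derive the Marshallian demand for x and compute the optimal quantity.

x* = 5.0995

Perfect substitutes: compare marginal utility per dollar. 5/p_x vs 2/p_y → 0.3109 vs 0.2.
x gives more utility per dollar, so spend all income on x: x* = I/p_x, y* = 0.
Numerically: x* = 5.0995, y* = 0.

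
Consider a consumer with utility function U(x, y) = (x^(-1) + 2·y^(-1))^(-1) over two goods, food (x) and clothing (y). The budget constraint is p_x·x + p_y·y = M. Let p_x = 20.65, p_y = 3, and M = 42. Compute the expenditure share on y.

share on y = 0.3502

MRS = MU_x/MU_y = (1/2)·(y/x)^(2). Set equal to p_x/p_y.
Solve for the ratio: y/x = [2·p_x/p_y]^(0.5).
Substitute y = (y/x)·x into the budget: x* = M/(p_x + p_y·(y/x)).
Numerically y/x = 3.710346, so x* = 42/(20.65 + 3·3.710346) = 1.3215 and y* = 3.710346·1.3215 = 4.9034.
Expenditure on y: 3·4.9034 = 14.7101; share = 0.3502.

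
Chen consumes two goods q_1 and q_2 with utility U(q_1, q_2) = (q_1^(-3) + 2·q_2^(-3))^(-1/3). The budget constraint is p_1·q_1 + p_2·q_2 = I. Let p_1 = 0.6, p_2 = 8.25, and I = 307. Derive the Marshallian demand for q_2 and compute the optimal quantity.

q_2* = 33.2915

MRS = MU_q_1/MU_q_2 = (1/2)·(q_2/q_1)^(4). Set equal to p_1/p_2.
Solve for the ratio: q_2/q_1 = [2·p_1/p_2]^(0.25).
With the ratio pinned down, the budget gives q_1* = I/(p_1 + p_2·(q_2/q_1)) and q_2* = (q_2/q_1)·q_1*.
Numerically q_2/q_1 = 0.617564, so q_1* = 307/(0.6 + 8.25·0.617564) = 53.9079 and q_2* = 0.617564·53.9079 = 33.2915.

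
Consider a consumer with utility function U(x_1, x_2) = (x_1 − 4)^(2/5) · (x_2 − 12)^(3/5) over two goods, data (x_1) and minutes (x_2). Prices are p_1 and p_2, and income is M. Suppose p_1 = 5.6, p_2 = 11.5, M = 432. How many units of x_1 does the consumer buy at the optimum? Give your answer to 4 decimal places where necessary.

Substituting into the budget: x_1* = 4 + 0.4·(M − 4·p_1 − 12·p_2)/p_1, and x_2* = 12 + 0.6·(…)/p_2.
Discretionary income = 432 − 4·5.6 − 12·11.5 = 271.6; x_1* = 4 + 0.4·271.6/5.6 = 23.4.

x_1* = 23.4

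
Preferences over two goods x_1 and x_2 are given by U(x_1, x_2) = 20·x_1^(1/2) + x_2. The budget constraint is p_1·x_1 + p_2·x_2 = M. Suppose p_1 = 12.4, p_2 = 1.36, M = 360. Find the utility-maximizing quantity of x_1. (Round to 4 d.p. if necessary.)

x_1* = 1.2029

Utility is quasi-linear in x_2; the FOC for x_1 is 10/√x_1 = p_1/p_2.
Solve: √x_1 = 10·p_2/p_1, so x_1*(p_1,p_2) = (10·p_2/p_1)², and x_2* = (M − p_1·x_1*)/p_2.
Plugging in: x_1* = (10·1.36/12.4)² = 1.2029.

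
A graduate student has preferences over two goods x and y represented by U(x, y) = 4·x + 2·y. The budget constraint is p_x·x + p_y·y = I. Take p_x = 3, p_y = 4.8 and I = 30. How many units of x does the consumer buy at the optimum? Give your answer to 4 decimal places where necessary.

Perfect substitutes: compare marginal utility per dollar. 4/p_x vs 2/p_y → 1.3333 vs 0.4167.
x gives more utility per dollar, so spend all income on x: x* = I/p_x, y* = 0.
Numerically: x* = 10, y* = 0.

x* = 10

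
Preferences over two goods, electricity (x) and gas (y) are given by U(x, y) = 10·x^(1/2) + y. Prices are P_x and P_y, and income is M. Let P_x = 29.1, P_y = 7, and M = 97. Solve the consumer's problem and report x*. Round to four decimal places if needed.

Set MRS = P_x/P_y: 5·x^(−1/2) = P_x/P_y.
Solve: √x = 5·P_y/P_x, so x*(P_x,P_y) = (5·P_y/P_x)², and y* = (M − P_x·x*)/P_y.
Plugging in: x* = (5·7/29.1)² = 1.4466.

x* = 1.4466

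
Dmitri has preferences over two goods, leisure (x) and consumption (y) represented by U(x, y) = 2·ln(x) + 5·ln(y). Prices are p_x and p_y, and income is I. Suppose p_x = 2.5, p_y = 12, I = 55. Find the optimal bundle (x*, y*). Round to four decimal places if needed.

Demand: x*(p_x,p_y,I) = 2/7·I/p_x and y* = 5/7·I/p_y.
At p_x=2.5, p_y=12, I=55: x* = 2/7·55/2.5 = 6.2857, y* = 3.2738.

x* = 6.2857, y* = 3.2738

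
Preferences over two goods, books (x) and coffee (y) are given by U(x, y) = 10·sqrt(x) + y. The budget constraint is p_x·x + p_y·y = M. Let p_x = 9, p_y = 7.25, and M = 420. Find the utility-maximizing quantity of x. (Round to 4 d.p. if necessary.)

Set MRS = p_x/p_y: 5·x^(−1/2) = p_x/p_y.
Thus x* = (5·p_y/p_x)² — independent of M — with the rest of income spent on y.
Plugging in: x* = (5·7.25/9)² = 16.223.

x* = 16.223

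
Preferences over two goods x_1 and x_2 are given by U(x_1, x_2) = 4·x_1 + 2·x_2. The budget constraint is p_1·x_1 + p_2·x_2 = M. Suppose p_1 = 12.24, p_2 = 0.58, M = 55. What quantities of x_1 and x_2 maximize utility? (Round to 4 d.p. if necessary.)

Perfect substitutes: compare marginal utility per dollar. 4/p_1 vs 2/p_2 → 0.3268 vs 3.4483.
x_2 gives more utility per dollar, so spend all income on x_2: x_2* = M/p_2, x_1* = 0.
Numerically: x_1* = 0, x_2* = 94.8276.

x_1* = 0, x_2* = 94.8276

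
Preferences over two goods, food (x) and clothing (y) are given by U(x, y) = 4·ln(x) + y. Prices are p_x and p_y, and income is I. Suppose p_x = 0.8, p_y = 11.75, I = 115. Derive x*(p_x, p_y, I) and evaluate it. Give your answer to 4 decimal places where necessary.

x* = 58.75

MU_x = 4/x, MU_y = 1. Tangency: 4/x = p_x/p_y.
So x*(p_x,p_y) = 4·p_y/p_x, independent of income; and y* = (I − 4·p_y)/p_y.
At the given prices: x* = 4·11.75/0.8 = 58.75.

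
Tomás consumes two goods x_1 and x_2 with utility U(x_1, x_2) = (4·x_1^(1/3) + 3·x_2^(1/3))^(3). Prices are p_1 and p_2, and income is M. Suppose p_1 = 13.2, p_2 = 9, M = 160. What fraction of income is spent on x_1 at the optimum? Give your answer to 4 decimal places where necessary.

share on x_1 = 0.5597

Substitute x_2 = (x_2/x_1)·x_1 into the budget: x_1* = M/(p_1 + p_2·(x_2/x_1)).
Numerically x_2/x_1 = 1.15369, so x_1* = 160/(13.2 + 9·1.15369) = 6.7845 and x_2* = 1.15369·6.7845 = 7.8272.
Expenditure on x_1: 13.2·6.7845 = 89.5552; share = 0.5597.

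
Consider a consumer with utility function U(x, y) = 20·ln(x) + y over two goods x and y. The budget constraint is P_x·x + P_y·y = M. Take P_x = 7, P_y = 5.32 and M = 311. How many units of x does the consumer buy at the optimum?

Set MRS = P_x/P_y: (20/x)/1 = P_x/P_y.
So x*(P_x,P_y) = 20·P_y/P_x, independent of income; and y* = (M − 20·P_y)/P_y.
At the given prices: x* = 20·5.32/7 = 15.2.

x* = 15.2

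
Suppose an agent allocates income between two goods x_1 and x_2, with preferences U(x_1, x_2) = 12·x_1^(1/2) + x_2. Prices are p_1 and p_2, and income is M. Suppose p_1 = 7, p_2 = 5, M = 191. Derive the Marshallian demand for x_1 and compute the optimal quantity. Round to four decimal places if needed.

Utility is quasi-linear in x_2; the FOC for x_1 is 6/√x_1 = p_1/p_2.
Solve: √x_1 = 6·p_2/p_1, so x_1*(p_1,p_2) = (6·p_2/p_1)², and x_2* = (M − p_1·x_1*)/p_2.
Plugging in: x_1* = (6·5/7)² = 18.3673.

x_1* = 18.3673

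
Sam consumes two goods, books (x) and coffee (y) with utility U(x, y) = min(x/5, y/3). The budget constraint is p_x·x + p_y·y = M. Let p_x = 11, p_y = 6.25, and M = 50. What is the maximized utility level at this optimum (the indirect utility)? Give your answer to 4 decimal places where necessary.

Leontief preferences: the optimum is at the kink where x/5 = y/3, i.e. y = (3/5)·x.
Budget: p_x·x + p_y·(3/5)·x = M, so (5·p_x + 3·p_y)·x = 5·M.
Demand: x*(p_x,p_y,M) = 5·M/(5·p_x + 3·p_y), y* = 3·M/(5·p_x + 3·p_y).
Here 5·11 + 3·6.25 = 73.75, giving x* = 3.3898 and y* = 2.0339.
Utility at the optimum: U(3.3898, 2.0339) = 0.678.

V = 0.678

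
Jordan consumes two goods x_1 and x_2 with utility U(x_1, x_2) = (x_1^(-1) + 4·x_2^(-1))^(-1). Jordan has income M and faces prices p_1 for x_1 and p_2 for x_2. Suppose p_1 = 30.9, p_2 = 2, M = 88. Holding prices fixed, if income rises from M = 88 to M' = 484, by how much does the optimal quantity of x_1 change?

Δx_1* = 8.4937

Numerically x_2/x_1 = 7.861298, so x_1* = 88/(30.9 + 2·7.861298) = 1.8875.
At M' = 484: x_1* = 10.3812. Change: 10.3812 − 1.8875 = 8.4937.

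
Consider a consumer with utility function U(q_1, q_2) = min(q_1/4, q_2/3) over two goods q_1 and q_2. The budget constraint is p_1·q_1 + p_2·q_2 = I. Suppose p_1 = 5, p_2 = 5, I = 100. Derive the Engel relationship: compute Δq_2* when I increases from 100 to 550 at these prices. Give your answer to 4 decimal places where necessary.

Δq_2* = 38.5714

With perfect complements, no substitution: consume in ratio q_1:q_2 = 4:3.
Budget: p_1·q_1 + p_2·(3/4)·q_1 = I, so (4·p_1 + 3·p_2)·q_1 = 4·I.
Demand: q_1*(p_1,p_2,I) = 4·I/(4·p_1 + 3·p_2), q_2* = 3·I/(4·p_1 + 3·p_2).
Here 4·5 + 3·5 = 35, giving q_2* = 8.5714.
At I' = 550: q_2* = 47.1429. Change: 47.1429 − 8.5714 = 38.5714.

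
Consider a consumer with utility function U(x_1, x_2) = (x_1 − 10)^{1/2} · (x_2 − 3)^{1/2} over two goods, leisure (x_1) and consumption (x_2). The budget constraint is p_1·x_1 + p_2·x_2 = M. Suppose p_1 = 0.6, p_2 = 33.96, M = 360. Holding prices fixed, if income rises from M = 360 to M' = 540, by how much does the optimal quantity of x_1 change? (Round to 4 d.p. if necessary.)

Δx_1* = 150

Let x_1' = x_1−10, x_2' = x_2−3. MRS = x_2'/x_1' = p_1/p_2.
After buying the subsistence bundle (10, 3), a share 0.5 of the remaining income goes to x_1: x_1* = 10 + 0.5·(M − 10p_1 − 3p_2)/p_1.
Discretionary income = 360 − 10·0.6 − 3·33.96 = 252.12; x_1* = 10 + 0.5·252.12/0.6 = 220.1.
At M' = 540: x_1* = 370.1. Change: 370.1 − 220.1 = 150.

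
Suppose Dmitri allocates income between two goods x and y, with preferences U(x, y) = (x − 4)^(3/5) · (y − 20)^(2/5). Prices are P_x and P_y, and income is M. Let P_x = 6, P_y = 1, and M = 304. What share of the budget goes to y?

share on y = 0.4079

MRS = (3/2)·(y−20)/(x−4). Tangency with P_x/P_y gives y−20 = (2/3)·(P_x/P_y)·(x−4).
Substituting into the budget: x* = 4 + 0.6·(M − 4·P_x − 20·P_y)/P_x, and y* = 20 + 0.4·(…)/P_y.
Discretionary income = 304 − 4·6 − 20·1 = 260; x* = 4 + 0.6·260/6 = 30; y* = 20 + 0.4·260/1 = 124.
Expenditure on y: 1·124 = 124; share = 0.4079.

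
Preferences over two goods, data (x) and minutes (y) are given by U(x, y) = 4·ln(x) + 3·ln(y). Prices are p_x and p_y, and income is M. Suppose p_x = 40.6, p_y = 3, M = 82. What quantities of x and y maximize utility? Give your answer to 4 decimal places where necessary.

x* = 1.1541, y* = 11.7143

The MRS is (4/3)·y/x. Set MRS = p_x/p_y.
So 4·p_y·y = 3·p_x·x; combined with the budget, a share 4/7 of income goes to x.
Demand: x*(p_x,p_y,M) = 4/7·M/p_x and y* = 3/7·M/p_y.
At p_x=40.6, p_y=3, M=82: x* = 4/7·82/40.6 = 1.1541, y* = 11.7143.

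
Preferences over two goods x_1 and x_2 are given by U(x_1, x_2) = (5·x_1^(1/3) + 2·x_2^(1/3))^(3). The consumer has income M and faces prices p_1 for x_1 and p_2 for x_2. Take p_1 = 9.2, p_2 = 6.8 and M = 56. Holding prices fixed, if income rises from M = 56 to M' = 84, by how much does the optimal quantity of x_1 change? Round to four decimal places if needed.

MRS = MU_x_1/MU_x_2 = (5/2)·(x_2/x_1)^(2/3). Set equal to p_1/p_2.
Solve for the ratio: x_2/x_1 = [(2/5)·p_1/p_2]^(1.5).
With the ratio pinned down, the budget gives x_1* = M/(p_1 + p_2·(x_2/x_1)) and x_2* = (x_2/x_1)·x_1*.
Numerically x_2/x_1 = 0.398115, so x_1* = 56/(9.2 + 6.8·0.398115) = 4.703.
At M' = 84: x_1* = 7.0546. Change: 7.0546 − 4.703 = 2.3515.

Δx_1* = 2.3515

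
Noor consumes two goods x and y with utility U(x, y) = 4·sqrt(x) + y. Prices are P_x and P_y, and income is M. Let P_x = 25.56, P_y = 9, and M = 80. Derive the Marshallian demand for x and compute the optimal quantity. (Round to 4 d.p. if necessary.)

Utility is quasi-linear in y; the FOC for x is 2/√x = P_x/P_y.
Thus x* = (2·P_y/P_x)² — independent of M — with the rest of income spent on y.
Plugging in: x* = (2·9/25.56)² = 0.4959.

x* = 0.4959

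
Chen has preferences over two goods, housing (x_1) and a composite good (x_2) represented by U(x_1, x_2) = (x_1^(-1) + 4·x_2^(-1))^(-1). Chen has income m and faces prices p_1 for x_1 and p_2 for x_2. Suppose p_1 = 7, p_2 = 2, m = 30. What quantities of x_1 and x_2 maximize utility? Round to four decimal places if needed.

x_1* = 2.0713, x_2* = 7.7503

MU_x_1 ∝ x_1^(-2), MU_x_2 ∝ 4·x_2^(-2), so MRS = (1/4)·(x_2/x_1)^(2) = p_1/p_2.
Hence x_2/x_1 = (4·p_1/p_2)^(1/(2)), i.e. raised to the 0.5 power.
With the ratio pinned down, the budget gives x_1* = m/(p_1 + p_2·(x_2/x_1)) and x_2* = (x_2/x_1)·x_1*.
Numerically x_2/x_1 = 3.741657, so x_1* = 30/(7 + 2·3.741657) = 2.0713 and x_2* = 3.741657·2.0713 = 7.7503.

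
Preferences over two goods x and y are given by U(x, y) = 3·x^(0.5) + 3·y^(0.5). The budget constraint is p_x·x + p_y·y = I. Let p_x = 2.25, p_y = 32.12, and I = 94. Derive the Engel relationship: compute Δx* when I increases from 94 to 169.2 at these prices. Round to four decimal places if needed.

Δx* = 31.2343

From the CES first-order condition, (y/x)^(0.5) = p_x/p_y.
Hence y/x = (p_x/p_y)^(1/(0.5)), i.e. raised to the 2 power.
Substitute y = (y/x)·x into the budget: x* = I/(p_x + p_y·(y/x)).
Numerically y/x = 0.004907, so x* = 94/(2.25 + 32.12·0.004907) = 39.0428.
At I' = 169.2: x* = 70.2771. Change: 70.2771 − 39.0428 = 31.2343.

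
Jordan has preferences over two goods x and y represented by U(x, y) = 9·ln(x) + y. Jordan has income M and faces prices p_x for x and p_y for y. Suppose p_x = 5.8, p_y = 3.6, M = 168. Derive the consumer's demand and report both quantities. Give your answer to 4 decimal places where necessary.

Set MRS = p_x/p_y: (9/x)/1 = p_x/p_y.
So x*(p_x,p_y) = 9·p_y/p_x, independent of income; and y* = (M − 9·p_y)/p_y.
At the given prices: x* = 9·3.6/5.8 = 5.5862, and y* = 37.6667.

x* = 5.5862, y* = 37.6667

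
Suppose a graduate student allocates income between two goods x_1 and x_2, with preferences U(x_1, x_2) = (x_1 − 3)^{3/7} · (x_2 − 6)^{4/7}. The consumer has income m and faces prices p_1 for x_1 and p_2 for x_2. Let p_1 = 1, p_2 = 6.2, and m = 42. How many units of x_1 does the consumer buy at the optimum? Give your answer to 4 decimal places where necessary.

x_1* = 3.7714

This is Cobb-Douglas in (x_1−3, x_2−6): tangency gives 3/7·p_2·(x_2−6) = 4/7·p_1·(x_1−3).
Substituting into the budget: x_1* = 3 + 3/7·(m − 3·p_1 − 6·p_2)/p_1, and x_2* = 6 + 4/7·(…)/p_2.
Discretionary income = 42 − 3·1 − 6·6.2 = 1.8; x_1* = 3 + 3/7·1.8/1 = 3.7714.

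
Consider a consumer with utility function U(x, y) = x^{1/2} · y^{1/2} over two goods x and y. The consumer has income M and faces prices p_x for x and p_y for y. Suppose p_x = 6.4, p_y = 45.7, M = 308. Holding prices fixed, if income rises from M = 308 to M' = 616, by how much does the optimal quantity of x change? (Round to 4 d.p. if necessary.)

Tangency: MRS = y/x = p_x/p_y.
Rearranging, p_y·y = p_x·x. Substituting into the budget gives p_x·x·(1 + 1) = M.
Demand: x*(p_x,p_y,M) = 0.5·M/p_x and y* = 0.5·M/p_y.
At p_x=6.4, p_y=45.7, M=308: x* = 0.5·308/6.4 = 24.0625.
At M' = 616: x* = 48.125. Change: 48.125 − 24.0625 = 24.0625.

Δx* = 24.0625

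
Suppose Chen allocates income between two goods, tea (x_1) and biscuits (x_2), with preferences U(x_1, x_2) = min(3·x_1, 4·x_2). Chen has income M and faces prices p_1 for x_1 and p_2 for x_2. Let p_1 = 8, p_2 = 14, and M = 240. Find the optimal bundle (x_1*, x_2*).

Here 4·8 + 3·14 = 74, giving x_1* = 12.973 and x_2* = 9.7297.

x_1* = 12.973, x_2* = 9.7297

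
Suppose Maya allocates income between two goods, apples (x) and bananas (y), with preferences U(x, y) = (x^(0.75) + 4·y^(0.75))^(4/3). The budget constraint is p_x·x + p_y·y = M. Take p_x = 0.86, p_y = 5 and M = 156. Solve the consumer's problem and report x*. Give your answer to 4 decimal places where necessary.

x* = 78.777

MRS = MU_x/MU_y = (1/4)·(y/x)^(0.25). Set equal to p_x/p_y.
Solve for the ratio: y/x = [4·p_x/p_y]^(4).
With the ratio pinned down, the budget gives x* = M/(p_x + p_y·(y/x)) and y* = (y/x)·x*.
Numerically y/x = 0.224055, so x* = 156/(0.86 + 5·0.224055) = 78.777.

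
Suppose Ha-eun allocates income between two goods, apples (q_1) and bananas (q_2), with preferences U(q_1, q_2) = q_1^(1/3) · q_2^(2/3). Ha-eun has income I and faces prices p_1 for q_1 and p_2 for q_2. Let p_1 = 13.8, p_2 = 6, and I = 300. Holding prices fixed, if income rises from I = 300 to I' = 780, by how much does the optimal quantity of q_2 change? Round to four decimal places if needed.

Δq_2* = 53.3333

MU_q_1/MU_q_2 = (1/3·q_2)/(2/3·q_1); tangency sets this equal to p_1/p_2.
Rearranging, p_2·q_2 = 2·p_1·q_1. Substituting into the budget gives p_1·q_1·(1 + 2) = I.
Demand: q_1*(p_1,p_2,I) = 1/3·I/p_1 and q_2* = 2/3·I/p_2.
At p_1=13.8, p_2=6, I=300: q_2* = 2/3·300/6 = 33.3333.
At I' = 780: q_2* = 86.6667. Change: 86.6667 − 33.3333 = 53.3333.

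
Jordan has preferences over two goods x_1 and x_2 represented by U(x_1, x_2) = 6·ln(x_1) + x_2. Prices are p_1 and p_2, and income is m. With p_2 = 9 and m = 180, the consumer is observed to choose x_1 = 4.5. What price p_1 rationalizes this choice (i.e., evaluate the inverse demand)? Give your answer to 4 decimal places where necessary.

p_1 = 12

MU_x_1 = 6/x_1, MU_x_2 = 1. Tangency: 6/x_1 = p_1/p_2.
So x_1*(p_1,p_2) = 6·p_2/p_1, independent of income; and x_2* = (m − 6·p_2)/p_2.
Set x_1* = 4.5 in the demand function and solve for p_1: p_1 = 12.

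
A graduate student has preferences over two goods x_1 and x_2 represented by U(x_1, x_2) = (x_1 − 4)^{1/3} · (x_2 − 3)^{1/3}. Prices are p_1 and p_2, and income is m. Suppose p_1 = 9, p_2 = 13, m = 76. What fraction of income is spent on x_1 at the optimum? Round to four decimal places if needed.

share on x_1 = 0.4803

Let x_1' = x_1−4, x_2' = x_2−3. MRS = x_2'/x_1' = p_1/p_2.
After buying the subsistence bundle (4, 3), a share 0.5 of the remaining income goes to x_1: x_1* = 4 + 0.5·(m − 4p_1 − 3p_2)/p_1.
Discretionary income = 76 − 4·9 − 3·13 = 1; x_1* = 4 + 0.5·1/9 = 4.0556; x_2* = 3 + 0.5·1/13 = 3.0385.
Expenditure on x_1: 9·4.0556 = 36.5; share = 0.4803.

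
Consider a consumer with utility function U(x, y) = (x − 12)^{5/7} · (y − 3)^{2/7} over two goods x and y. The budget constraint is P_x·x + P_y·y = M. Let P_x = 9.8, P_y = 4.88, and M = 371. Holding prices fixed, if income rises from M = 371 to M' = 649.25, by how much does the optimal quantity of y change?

Δy* = 16.291

After buying the subsistence bundle (12, 3), a share 5/7 of the remaining income goes to x: x* = 12 + 5/7·(M − 12P_x − 3P_y)/P_x.
Discretionary income = 371 − 12·9.8 − 3·4.88 = 238.76; y* = 3 + 2/7·238.76/4.88 = 16.9789.
At M' = 649.25: y* = 33.2699. Change: 33.2699 − 16.9789 = 16.291.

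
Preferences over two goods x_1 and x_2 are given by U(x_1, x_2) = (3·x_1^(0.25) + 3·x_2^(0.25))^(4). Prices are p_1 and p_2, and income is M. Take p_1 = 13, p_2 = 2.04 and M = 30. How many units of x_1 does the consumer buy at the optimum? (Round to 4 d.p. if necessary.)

x_1* = 0.8086

MU_x_1 ∝ 3·x_1^(-0.75), MU_x_2 ∝ 3·x_2^(-0.75), so MRS = (x_2/x_1)^(0.75) = p_1/p_2.
Hence x_2/x_1 = (p_1/p_2)^(1/(0.75)), i.e. raised to the 4/3 power.
Substitute x_2 = (x_2/x_1)·x_1 into the budget: x_1* = M/(p_1 + p_2·(x_2/x_1)).
Numerically x_2/x_1 = 11.814561, so x_1* = 30/(13 + 2.04·11.814561) = 0.8086.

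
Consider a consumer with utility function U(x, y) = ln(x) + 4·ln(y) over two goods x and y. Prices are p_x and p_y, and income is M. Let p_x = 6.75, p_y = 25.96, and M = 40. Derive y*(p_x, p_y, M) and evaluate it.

MU_x/MU_y = (y)/(4·x); tangency sets this equal to p_x/p_y.
So p_y·y = 4·p_x·x; combined with the budget, a share 0.2 of income goes to x.
Demand: x*(p_x,p_y,M) = 0.2·M/p_x and y* = 0.8·M/p_y.
At p_x=6.75, p_y=25.96, M=40: y* = 0.8·40/25.96 = 1.2327.

y* = 1.2327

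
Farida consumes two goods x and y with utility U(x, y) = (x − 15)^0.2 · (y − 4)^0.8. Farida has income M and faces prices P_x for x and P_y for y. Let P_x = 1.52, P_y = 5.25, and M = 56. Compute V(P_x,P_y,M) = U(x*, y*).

V = 1.8053

This is Cobb-Douglas in (x−15, y−4): tangency gives 0.2·P_y·(y−4) = 0.8·P_x·(x−15).
Substituting into the budget: x* = 15 + 0.2·(M − 15·P_x − 4·P_y)/P_x, and y* = 4 + 0.8·(…)/P_y.
Discretionary income = 56 − 15·1.52 − 4·5.25 = 12.2; x* = 15 + 0.2·12.2/1.52 = 16.6053; y* = 4 + 0.8·12.2/5.25 = 5.859.
Utility at the optimum: U(16.6053, 5.859) = 1.8053.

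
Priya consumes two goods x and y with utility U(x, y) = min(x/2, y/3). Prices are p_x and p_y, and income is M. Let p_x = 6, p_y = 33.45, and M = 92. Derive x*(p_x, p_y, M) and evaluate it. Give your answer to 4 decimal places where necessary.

x* = 1.6377

With perfect complements, no substitution: consume in ratio x:y = 2:3.
Budget: p_x·x + p_y·(3/2)·x = M, so (2·p_x + 3·p_y)·x = 2·M.
Demand: x*(p_x,p_y,M) = 2·M/(2·p_x + 3·p_y), y* = 3·M/(2·p_x + 3·p_y).
Here 2·6 + 3·33.45 = 112.35, giving x* = 1.6377.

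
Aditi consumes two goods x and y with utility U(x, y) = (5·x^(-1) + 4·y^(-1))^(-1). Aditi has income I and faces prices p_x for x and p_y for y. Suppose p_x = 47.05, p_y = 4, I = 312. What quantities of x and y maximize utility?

x* = 5.2596, y* = 16.1342

MRS = MU_x/MU_y = (5/4)·(y/x)^(2). Set equal to p_x/p_y.
Solve for the ratio: y/x = [(4/5)·p_x/p_y]^(0.5).
With the ratio pinned down, the budget gives x* = I/(p_x + p_y·(y/x)) and y* = (y/x)·x*.
Numerically y/x = 3.067572, so x* = 312/(47.05 + 4·3.067572) = 5.2596 and y* = 3.067572·5.2596 = 16.1342.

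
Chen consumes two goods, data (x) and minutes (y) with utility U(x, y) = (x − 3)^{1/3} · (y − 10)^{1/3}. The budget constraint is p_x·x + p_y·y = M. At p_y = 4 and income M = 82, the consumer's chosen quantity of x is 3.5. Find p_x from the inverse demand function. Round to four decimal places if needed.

p_x = 10.5

MRS = (y−10)/(x−3). Tangency with p_x/p_y gives y−10 = (p_x/p_y)·(x−3).
Substituting into the budget: x* = 3 + 0.5·(M − 3·p_x − 10·p_y)/p_x, and y* = 10 + 0.5·(…)/p_y.
Set x* = 3.5 in the demand function and solve for p_x: p_x = 10.5.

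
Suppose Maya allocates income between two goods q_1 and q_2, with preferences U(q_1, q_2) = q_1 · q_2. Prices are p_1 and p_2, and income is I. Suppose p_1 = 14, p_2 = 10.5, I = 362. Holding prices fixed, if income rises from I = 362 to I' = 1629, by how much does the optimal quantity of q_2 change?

MU_q_1/MU_q_2 = (q_2)/(q_1); tangency sets this equal to p_1/p_2.
So p_2·q_2 = p_1·q_1; combined with the budget, a share 0.5 of income goes to q_1.
Demand: q_1*(p_1,p_2,I) = 0.5·I/p_1 and q_2* = 0.5·I/p_2.
At p_1=14, p_2=10.5, I=362: q_2* = 0.5·362/10.5 = 17.2381.
At I' = 1629: q_2* = 77.5714. Change: 77.5714 − 17.2381 = 60.3333.

Δq_2* = 60.3333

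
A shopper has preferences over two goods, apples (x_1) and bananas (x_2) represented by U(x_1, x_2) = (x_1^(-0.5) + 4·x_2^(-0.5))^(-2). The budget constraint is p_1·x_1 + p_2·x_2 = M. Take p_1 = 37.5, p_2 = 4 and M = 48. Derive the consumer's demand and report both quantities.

x_1* = 0.5831, x_2* = 6.5331

With the ratio pinned down, the budget gives x_1* = M/(p_1 + p_2·(x_2/x_1)) and x_2* = (x_2/x_1)·x_1*.
Numerically x_2/x_1 = 11.203512, so x_1* = 48/(37.5 + 4·11.203512) = 0.5831 and x_2* = 11.203512·0.5831 = 6.5331.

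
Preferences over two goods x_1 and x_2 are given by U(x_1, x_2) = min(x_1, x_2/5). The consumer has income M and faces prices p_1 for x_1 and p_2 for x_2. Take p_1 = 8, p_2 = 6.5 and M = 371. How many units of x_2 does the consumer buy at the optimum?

x_2* = 45.8025

Leontief preferences: the optimum is at the kink where x_1/1 = x_2/5, i.e. x_2 = 5·x_1.
Budget: p_1·x_1 + p_2·5·x_1 = M, so (p_1 + 5·p_2)·x_1 = M.
Demand: x_1*(p_1,p_2,M) = M/(p_1 + 5·p_2), x_2* = 5·M/(p_1 + 5·p_2).
Here 8 + 5·6.5 = 40.5, giving x_2* = 45.8025.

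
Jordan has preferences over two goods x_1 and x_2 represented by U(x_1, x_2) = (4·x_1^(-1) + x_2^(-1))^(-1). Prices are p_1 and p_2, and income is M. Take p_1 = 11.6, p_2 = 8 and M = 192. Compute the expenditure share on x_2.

From the CES first-order condition, 4·(x_2/x_1)^(2) = p_1/p_2.
Solve for the ratio: x_2/x_1 = [(1/4)·p_1/p_2]^(0.5).
Substitute x_2 = (x_2/x_1)·x_1 into the budget: x_1* = M/(p_1 + p_2·(x_2/x_1)).
Numerically x_2/x_1 = 0.60208, so x_1* = 192/(11.6 + 8·0.60208) = 11.6955 and x_2* = 0.60208·11.6955 = 7.0416.
Expenditure on x_2: 8·7.0416 = 56.3328; share = 0.2934.

share on x_2 = 0.2934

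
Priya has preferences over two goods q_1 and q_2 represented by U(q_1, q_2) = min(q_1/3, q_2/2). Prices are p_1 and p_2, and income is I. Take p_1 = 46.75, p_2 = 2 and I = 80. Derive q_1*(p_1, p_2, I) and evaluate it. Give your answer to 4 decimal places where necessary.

q_1* = 1.6638

Leontief preferences: the optimum is at the kink where q_1/3 = q_2/2, i.e. q_2 = (2/3)·q_1.
Budget: p_1·q_1 + p_2·(2/3)·q_1 = I, so (3·p_1 + 2·p_2)·q_1 = 3·I.
Demand: q_1*(p_1,p_2,I) = 3·I/(3·p_1 + 2·p_2), q_2* = 2·I/(3·p_1 + 2·p_2).
Here 3·46.75 + 2·2 = 144.25, giving q_1* = 1.6638.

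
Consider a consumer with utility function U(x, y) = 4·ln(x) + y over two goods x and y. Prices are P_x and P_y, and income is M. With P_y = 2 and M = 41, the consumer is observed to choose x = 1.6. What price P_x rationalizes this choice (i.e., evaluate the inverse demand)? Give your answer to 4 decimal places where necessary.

P_x = 5

MU_x = 4/x, MU_y = 1. Tangency: 4/x = P_x/P_y.
So x*(P_x,P_y) = 4·P_y/P_x, independent of income; and y* = (M − 4·P_y)/P_y.
Set x* = 1.6 in the demand function and solve for P_x: P_x = 5.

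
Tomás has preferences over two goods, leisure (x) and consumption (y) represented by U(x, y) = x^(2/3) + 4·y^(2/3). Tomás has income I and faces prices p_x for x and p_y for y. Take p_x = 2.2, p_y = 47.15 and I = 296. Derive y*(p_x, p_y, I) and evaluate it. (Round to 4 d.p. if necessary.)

y* = 0.7678

Substitute y = (y/x)·x into the budget: x* = I/(p_x + p_y·(y/x)).
Numerically y/x = 0.006501, so x* = 296/(2.2 + 47.15·0.006501) = 118.0912 and y* = 0.006501·118.0912 = 0.7678.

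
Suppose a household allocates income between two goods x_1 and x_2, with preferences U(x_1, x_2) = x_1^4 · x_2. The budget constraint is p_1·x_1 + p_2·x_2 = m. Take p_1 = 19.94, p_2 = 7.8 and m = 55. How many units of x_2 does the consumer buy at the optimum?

Demand: x_1*(p_1,p_2,m) = 0.8·m/p_1 and x_2* = 0.2·m/p_2.
At p_1=19.94, p_2=7.8, m=55: x_2* = 0.2·55/7.8 = 1.4103.

x_2* = 1.4103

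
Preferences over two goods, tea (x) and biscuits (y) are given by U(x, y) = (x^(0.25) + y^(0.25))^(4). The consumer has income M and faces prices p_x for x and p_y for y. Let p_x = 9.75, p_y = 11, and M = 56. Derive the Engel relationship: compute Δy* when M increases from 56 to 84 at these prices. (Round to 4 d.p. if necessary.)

Δy* = 1.2471

MU_x ∝ x^(-0.75), MU_y ∝ y^(-0.75), so MRS = (y/x)^(0.75) = p_x/p_y.
Solve for the ratio: y/x = [p_x/p_y]^(4/3).
Substitute y = (y/x)·x into the budget: x* = M/(p_x + p_y·(y/x)).
Numerically y/x = 0.851431, so x* = 56/(9.75 + 11·0.851431) = 2.9295 and y* = 0.851431·2.9295 = 2.4943.
At M' = 84: y* = 3.7414. Change: 3.7414 − 2.4943 = 1.2471.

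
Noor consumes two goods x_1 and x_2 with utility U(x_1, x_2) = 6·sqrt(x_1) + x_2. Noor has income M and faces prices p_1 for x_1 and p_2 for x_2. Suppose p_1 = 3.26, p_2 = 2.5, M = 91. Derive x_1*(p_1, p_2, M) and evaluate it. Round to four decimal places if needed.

x_1* = 5.2928

Utility is quasi-linear in x_2; the FOC for x_1 is 3/√x_1 = p_1/p_2.
Solve: √x_1 = 3·p_2/p_1, so x_1*(p_1,p_2) = (3·p_2/p_1)², and x_2* = (M − p_1·x_1*)/p_2.
Plugging in: x_1* = (3·2.5/3.26)² = 5.2928.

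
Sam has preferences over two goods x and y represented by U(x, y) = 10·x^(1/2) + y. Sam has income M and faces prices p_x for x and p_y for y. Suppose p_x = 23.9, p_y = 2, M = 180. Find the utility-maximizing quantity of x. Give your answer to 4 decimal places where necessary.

x* = 0.1751

MU_x = 5/√x, MU_y = 1. Tangency: 5/√x = p_x/p_y.
Solve: √x = 5·p_y/p_x, so x*(p_x,p_y) = (5·p_y/p_x)², and y* = (M − p_x·x*)/p_y.
Plugging in: x* = (5·2/23.9)² = 0.1751.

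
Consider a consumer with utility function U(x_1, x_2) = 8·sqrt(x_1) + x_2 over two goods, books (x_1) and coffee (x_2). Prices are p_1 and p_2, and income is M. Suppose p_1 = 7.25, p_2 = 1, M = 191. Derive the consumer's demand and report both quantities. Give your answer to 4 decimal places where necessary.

x_1* = 0.3044, x_2* = 188.7931

Utility is quasi-linear in x_2; the FOC for x_1 is 4/√x_1 = p_1/p_2.
Thus x_1* = (4·p_2/p_1)² — independent of M — with the rest of income spent on x_2.
Plugging in: x_1* = (4·1/7.25)² = 0.3044, x_2* = 188.7931.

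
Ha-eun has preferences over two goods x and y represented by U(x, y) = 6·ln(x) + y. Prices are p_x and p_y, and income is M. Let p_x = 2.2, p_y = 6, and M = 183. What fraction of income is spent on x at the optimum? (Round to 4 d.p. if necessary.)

Set MRS = p_x/p_y: (6/x)/1 = p_x/p_y.
So x*(p_x,p_y) = 6·p_y/p_x, independent of income; and y* = (M − 6·p_y)/p_y.
At the given prices: x* = 6·6/2.2 = 16.3636, and y* = 24.5.
Expenditure on x: 2.2·16.3636 = 36; share = 0.1967.

share on x = 0.1967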